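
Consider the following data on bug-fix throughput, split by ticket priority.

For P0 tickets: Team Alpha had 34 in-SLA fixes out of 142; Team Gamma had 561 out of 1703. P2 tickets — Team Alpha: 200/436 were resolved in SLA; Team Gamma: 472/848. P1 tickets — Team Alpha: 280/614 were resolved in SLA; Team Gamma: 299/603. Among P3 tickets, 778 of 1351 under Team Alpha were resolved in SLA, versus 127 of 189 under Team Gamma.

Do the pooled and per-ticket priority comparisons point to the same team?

P0: Team Alpha 34/142 = 23.9%, Team Gamma 561/1703 = 32.9% → Team Gamma
P2: Team Alpha 200/436 = 45.9%, Team Gamma 472/848 = 55.7% → Team Gamma
P1: Team Alpha 280/614 = 45.6%, Team Gamma 299/603 = 49.6% → Team Gamma
P3: Team Alpha 778/1351 = 57.6%, Team Gamma 127/189 = 67.2% → Team Gamma
Overall: Team Alpha 1292/2543 = 50.8%, Team Gamma 1459/3343 = 43.6% → Team Alpha
Team Gamma wins each ticket group but Team Alpha wins overall — the comparison reverses. Team Gamma's tickets skew toward P0, which has a lower base rate.

No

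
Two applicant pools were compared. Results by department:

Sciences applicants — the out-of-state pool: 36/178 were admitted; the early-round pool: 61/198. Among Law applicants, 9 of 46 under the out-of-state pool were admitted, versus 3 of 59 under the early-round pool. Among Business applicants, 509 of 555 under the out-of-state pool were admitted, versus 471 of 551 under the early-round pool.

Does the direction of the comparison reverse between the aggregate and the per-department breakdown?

Sciences: the out-of-state pool 36/178 = 20.2%, the early-round pool 61/198 = 30.8% → the early-round pool
Law: the out-of-state pool 9/46 = 19.6%, the early-round pool 3/59 = 5.1% → the out-of-state pool
Business: the out-of-state pool 509/555 = 91.7%, the early-round pool 471/551 = 85.5% → the out-of-state pool
Overall: the out-of-state pool 554/779 = 71.1%, the early-round pool 535/808 = 66.2% → the out-of-state pool
Neither sweeps: the out-of-state pool wins 2 of 3 groups, the early-round pool wins 1. The out-of-state pool wins overall but not every group — no Simpson reversal.

No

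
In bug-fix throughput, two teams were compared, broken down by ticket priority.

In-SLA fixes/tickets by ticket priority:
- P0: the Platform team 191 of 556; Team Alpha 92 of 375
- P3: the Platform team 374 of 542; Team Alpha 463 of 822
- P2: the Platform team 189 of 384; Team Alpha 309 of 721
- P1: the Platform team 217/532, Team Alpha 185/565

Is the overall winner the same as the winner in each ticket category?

P0: the Platform team 191/556 = 34.4%, Team Alpha 92/375 = 24.5% → the Platform team
P3: the Platform team 374/542 = 69.0%, Team Alpha 463/822 = 56.3% → the Platform team
P2: the Platform team 189/384 = 49.2%, Team Alpha 309/721 = 42.9% → the Platform team
P1: the Platform team 217/532 = 40.8%, Team Alpha 185/565 = 32.7% → the Platform team
Overall: the Platform team 971/2014 = 48.2%, Team Alpha 1049/2483 = 42.2% → the Platform team
The Platform team wins overall and in every ticket group — no reversal.

Yes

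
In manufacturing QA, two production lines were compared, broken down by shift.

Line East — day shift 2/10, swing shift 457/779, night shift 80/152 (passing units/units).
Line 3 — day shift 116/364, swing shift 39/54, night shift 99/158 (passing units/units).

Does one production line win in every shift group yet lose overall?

Yes

Day shift: Line East 2/10 = 20.0%, Line 3 116/364 = 31.9% → Line 3
Swing shift: Line East 457/779 = 58.7%, Line 3 39/54 = 72.2% → Line 3
Night shift: Line East 80/152 = 52.6%, Line 3 99/158 = 62.7% → Line 3
Overall: Line East 539/941 = 57.3%, Line 3 254/576 = 44.1% → Line East
Line 3 wins each shift group but Line East wins overall — the comparison reverses. Line 3's units skew toward day shift, which has a lower base rate.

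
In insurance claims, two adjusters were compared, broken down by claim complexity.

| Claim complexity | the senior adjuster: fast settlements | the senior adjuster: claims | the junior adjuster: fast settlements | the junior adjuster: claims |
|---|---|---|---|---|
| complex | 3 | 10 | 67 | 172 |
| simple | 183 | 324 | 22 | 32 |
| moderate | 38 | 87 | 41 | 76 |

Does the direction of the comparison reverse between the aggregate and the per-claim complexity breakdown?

Yes

Complex: the senior adjuster 3/10 = 30.0%, the junior adjuster 67/172 = 39.0% → the junior adjuster
Simple: the senior adjuster 183/324 = 56.5%, the junior adjuster 22/32 = 68.8% → the junior adjuster
Moderate: the senior adjuster 38/87 = 43.7%, the junior adjuster 41/76 = 53.9% → the junior adjuster
Overall: the senior adjuster 224/421 = 53.2%, the junior adjuster 130/280 = 46.4% → the senior adjuster
The junior adjuster wins each claim group but the senior adjuster wins overall — the comparison reverses. The junior adjuster's claims skew toward complex, which has a lower base rate.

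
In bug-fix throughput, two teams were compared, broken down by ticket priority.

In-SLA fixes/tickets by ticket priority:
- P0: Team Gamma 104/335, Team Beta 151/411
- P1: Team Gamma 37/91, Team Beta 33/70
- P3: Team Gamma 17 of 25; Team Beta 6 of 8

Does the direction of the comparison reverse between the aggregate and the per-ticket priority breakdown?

No

P0: Team Gamma 104/335 = 31.0%, Team Beta 151/411 = 36.7% → Team Beta
P1: Team Gamma 37/91 = 40.7%, Team Beta 33/70 = 47.1% → Team Beta
P3: Team Gamma 17/25 = 68.0%, Team Beta 6/8 = 75.0% → Team Beta
Overall: Team Gamma 158/451 = 35.0%, Team Beta 190/489 = 38.9% → Team Beta
Team Beta wins overall and in every ticket group — no reversal.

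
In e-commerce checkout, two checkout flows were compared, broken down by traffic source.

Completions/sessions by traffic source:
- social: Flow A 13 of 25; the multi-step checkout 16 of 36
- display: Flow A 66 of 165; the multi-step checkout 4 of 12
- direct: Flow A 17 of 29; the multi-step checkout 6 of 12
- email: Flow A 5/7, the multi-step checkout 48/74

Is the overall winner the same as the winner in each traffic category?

Social: Flow A 13/25 = 52.0%, the multi-step checkout 16/36 = 44.4% → Flow A
Display: Flow A 66/165 = 40.0%, the multi-step checkout 4/12 = 33.3% → Flow A
Direct: Flow A 17/29 = 58.6%, the multi-step checkout 6/12 = 50.0% → Flow A
Email: Flow A 5/7 = 71.4%, the multi-step checkout 48/74 = 64.9% → Flow A
Overall: Flow A 101/226 = 44.7%, the multi-step checkout 74/134 = 55.2% → the multi-step checkout
Flow A wins each traffic group but the multi-step checkout wins overall — the comparison reverses. Flow A's sessions skew toward display, which has a lower base rate.

No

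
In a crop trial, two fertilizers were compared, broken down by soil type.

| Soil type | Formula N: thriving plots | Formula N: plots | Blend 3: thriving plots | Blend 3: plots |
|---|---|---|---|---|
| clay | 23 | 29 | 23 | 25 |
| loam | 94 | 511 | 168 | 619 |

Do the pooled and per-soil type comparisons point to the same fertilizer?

Clay: Formula N 23/29 = 79.3%, Blend 3 23/25 = 92.0% → Blend 3
Loam: Formula N 94/511 = 18.4%, Blend 3 168/619 = 27.1% → Blend 3
Overall: Formula N 117/540 = 21.7%, Blend 3 191/644 = 29.7% → Blend 3
Blend 3 wins overall and in every soil group — no reversal.

Yes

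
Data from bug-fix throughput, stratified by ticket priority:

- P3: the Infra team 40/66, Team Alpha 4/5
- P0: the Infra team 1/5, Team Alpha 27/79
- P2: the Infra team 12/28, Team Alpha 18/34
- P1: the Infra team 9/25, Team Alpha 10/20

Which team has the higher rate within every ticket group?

Team Alpha

P3: the Infra team 40/66 = 60.6%, Team Alpha 4/5 = 80.0% → Team Alpha
P0: the Infra team 1/5 = 20.0%, Team Alpha 27/79 = 34.2% → Team Alpha
P2: the Infra team 12/28 = 42.9%, Team Alpha 18/34 = 52.9% → Team Alpha
P1: the Infra team 9/25 = 36.0%, Team Alpha 10/20 = 50.0% → Team Alpha
Team Alpha has the higher rate in all 4 groups.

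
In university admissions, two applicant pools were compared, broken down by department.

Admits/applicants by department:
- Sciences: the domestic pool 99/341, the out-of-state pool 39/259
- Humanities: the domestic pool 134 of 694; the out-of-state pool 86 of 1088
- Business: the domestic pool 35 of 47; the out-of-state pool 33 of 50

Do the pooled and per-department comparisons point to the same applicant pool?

Sciences: the domestic pool 99/341 = 29.0%, the out-of-state pool 39/259 = 15.1% → the domestic pool
Humanities: the domestic pool 134/694 = 19.3%, the out-of-state pool 86/1088 = 7.9% → the domestic pool
Business: the domestic pool 35/47 = 74.5%, the out-of-state pool 33/50 = 66.0% → the domestic pool
Overall: the domestic pool 268/1082 = 24.8%, the out-of-state pool 158/1397 = 11.3% → the domestic pool
The domestic pool wins overall and in every department group — no reversal.

Yes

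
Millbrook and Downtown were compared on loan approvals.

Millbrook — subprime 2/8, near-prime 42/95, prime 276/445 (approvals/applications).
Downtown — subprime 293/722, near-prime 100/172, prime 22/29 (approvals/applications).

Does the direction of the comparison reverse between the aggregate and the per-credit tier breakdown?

Subprime: Millbrook 2/8 = 25.0%, Downtown 293/722 = 40.6% → Downtown
Near-prime: Millbrook 42/95 = 44.2%, Downtown 100/172 = 58.1% → Downtown
Prime: Millbrook 276/445 = 62.0%, Downtown 22/29 = 75.9% → Downtown
Overall: Millbrook 320/548 = 58.4%, Downtown 415/923 = 45.0% → Millbrook
Downtown wins each credit group but Millbrook wins overall — the comparison reverses. Downtown's applications skew toward subprime, which has a lower base rate.

Yes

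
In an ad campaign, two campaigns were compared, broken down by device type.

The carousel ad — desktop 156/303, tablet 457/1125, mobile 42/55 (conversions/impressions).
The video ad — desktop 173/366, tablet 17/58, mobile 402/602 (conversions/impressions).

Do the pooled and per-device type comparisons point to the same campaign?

No

Desktop: the carousel ad 156/303 = 51.5%, the video ad 173/366 = 47.3% → the carousel ad
Tablet: the carousel ad 457/1125 = 40.6%, the video ad 17/58 = 29.3% → the carousel ad
Mobile: the carousel ad 42/55 = 76.4%, the video ad 402/602 = 66.8% → the carousel ad
Overall: the carousel ad 655/1483 = 44.2%, the video ad 592/1026 = 57.7% → the video ad
The carousel ad wins each device group but the video ad wins overall — the comparison reverses. The carousel ad's impressions skew toward tablet, which has a lower base rate.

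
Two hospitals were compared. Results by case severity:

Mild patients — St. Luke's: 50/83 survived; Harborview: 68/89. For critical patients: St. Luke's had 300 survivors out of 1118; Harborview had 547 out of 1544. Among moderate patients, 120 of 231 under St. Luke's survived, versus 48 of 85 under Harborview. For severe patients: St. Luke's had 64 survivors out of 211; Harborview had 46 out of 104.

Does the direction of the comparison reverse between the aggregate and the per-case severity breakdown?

No

Mild: St. Luke's 50/83 = 60.2%, Harborview 68/89 = 76.4% → Harborview
Critical: St. Luke's 300/1118 = 26.8%, Harborview 547/1544 = 35.4% → Harborview
Moderate: St. Luke's 120/231 = 51.9%, Harborview 48/85 = 56.5% → Harborview
Severe: St. Luke's 64/211 = 30.3%, Harborview 46/104 = 44.2% → Harborview
Overall: St. Luke's 534/1643 = 32.5%, Harborview 709/1822 = 38.9% → Harborview
Harborview wins overall and in every case group — no reversal.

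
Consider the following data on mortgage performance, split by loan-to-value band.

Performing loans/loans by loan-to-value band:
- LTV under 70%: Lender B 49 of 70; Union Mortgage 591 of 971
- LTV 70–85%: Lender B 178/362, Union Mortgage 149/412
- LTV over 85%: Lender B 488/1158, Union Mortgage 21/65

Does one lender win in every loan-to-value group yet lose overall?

Yes

LTV under 70%: Lender B 49/70 = 70.0%, Union Mortgage 591/971 = 60.9% → Lender B
LTV 70–85%: Lender B 178/362 = 49.2%, Union Mortgage 149/412 = 36.2% → Lender B
LTV over 85%: Lender B 488/1158 = 42.1%, Union Mortgage 21/65 = 32.3% → Lender B
Overall: Lender B 715/1590 = 45.0%, Union Mortgage 761/1448 = 52.6% → Union Mortgage
Lender B wins each loan-to-value group but Union Mortgage wins overall — the comparison reverses. Lender B's loans skew toward LTV over 85%, which has a lower base rate.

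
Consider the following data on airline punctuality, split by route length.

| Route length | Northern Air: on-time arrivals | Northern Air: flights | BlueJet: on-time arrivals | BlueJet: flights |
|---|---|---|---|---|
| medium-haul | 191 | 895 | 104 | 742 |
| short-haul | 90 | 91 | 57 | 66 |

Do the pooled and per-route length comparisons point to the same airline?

Yes

Medium-haul: Northern Air 191/895 = 21.3%, BlueJet 104/742 = 14.0% → Northern Air
Short-haul: Northern Air 90/91 = 98.9%, BlueJet 57/66 = 86.4% → Northern Air
Overall: Northern Air 281/986 = 28.5%, BlueJet 161/808 = 19.9% → Northern Air
Northern Air wins overall and in every route group — no reversal.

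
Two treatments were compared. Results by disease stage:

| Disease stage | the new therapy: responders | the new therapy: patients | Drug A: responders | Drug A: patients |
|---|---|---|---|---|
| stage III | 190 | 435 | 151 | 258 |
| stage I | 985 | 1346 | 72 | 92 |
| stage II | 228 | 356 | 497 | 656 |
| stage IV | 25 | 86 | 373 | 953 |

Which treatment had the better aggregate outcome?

Stage III: the new therapy 190/435 = 43.7%, Drug A 151/258 = 58.5% → Drug A
Stage I: the new therapy 985/1346 = 73.2%, Drug A 72/92 = 78.3% → Drug A
Stage II: the new therapy 228/356 = 64.0%, Drug A 497/656 = 75.8% → Drug A
Stage IV: the new therapy 25/86 = 29.1%, Drug A 373/953 = 39.1% → Drug A
Overall: the new therapy 1428/2223 = 64.2%, Drug A 1093/1959 = 55.8% → the new therapy
(Drug A wins every disease group but the new therapy wins overall — Drug A's patients skew toward the low-rate stage IV group.)

the new therapy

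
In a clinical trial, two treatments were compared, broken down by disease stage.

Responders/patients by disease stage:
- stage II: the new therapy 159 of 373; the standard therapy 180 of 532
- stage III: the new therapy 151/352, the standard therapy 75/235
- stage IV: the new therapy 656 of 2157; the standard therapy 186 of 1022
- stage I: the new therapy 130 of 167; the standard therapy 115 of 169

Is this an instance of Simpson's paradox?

No

Stage II: the new therapy 159/373 = 42.6%, the standard therapy 180/532 = 33.8% → the new therapy
Stage III: the new therapy 151/352 = 42.9%, the standard therapy 75/235 = 31.9% → the new therapy
Stage IV: the new therapy 656/2157 = 30.4%, the standard therapy 186/1022 = 18.2% → the new therapy
Stage I: the new therapy 130/167 = 77.8%, the standard therapy 115/169 = 68.0% → the new therapy
Overall: the new therapy 1096/3049 = 35.9%, the standard therapy 556/1958 = 28.4% → the new therapy
The new therapy wins overall and in every disease group — no reversal.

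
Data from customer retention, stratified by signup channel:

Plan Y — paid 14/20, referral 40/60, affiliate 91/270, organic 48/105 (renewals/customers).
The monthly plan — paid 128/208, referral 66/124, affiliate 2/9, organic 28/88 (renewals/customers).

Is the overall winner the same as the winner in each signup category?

Paid: Plan Y 14/20 = 70.0%, the monthly plan 128/208 = 61.5% → Plan Y
Referral: Plan Y 40/60 = 66.7%, the monthly plan 66/124 = 53.2% → Plan Y
Affiliate: Plan Y 91/270 = 33.7%, the monthly plan 2/9 = 22.2% → Plan Y
Organic: Plan Y 48/105 = 45.7%, the monthly plan 28/88 = 31.8% → Plan Y
Overall: Plan Y 193/455 = 42.4%, the monthly plan 224/429 = 52.2% → the monthly plan
Plan Y wins each signup group but the monthly plan wins overall — the comparison reverses. Plan Y's customers skew toward affiliate, which has a lower base rate.

No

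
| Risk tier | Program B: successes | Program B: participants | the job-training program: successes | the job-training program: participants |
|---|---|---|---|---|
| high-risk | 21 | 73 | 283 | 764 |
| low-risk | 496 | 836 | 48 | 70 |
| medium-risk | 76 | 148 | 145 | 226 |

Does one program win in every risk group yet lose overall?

High-risk: Program B 21/73 = 28.8%, the job-training program 283/764 = 37.0% → the job-training program
Low-risk: Program B 496/836 = 59.3%, the job-training program 48/70 = 68.6% → the job-training program
Medium-risk: Program B 76/148 = 51.4%, the job-training program 145/226 = 64.2% → the job-training program
Overall: Program B 593/1057 = 56.1%, the job-training program 476/1060 = 44.9% → Program B
The job-training program wins each risk group but Program B wins overall — the comparison reverses. The job-training program's participants skew toward high-risk, which has a lower base rate.

Yes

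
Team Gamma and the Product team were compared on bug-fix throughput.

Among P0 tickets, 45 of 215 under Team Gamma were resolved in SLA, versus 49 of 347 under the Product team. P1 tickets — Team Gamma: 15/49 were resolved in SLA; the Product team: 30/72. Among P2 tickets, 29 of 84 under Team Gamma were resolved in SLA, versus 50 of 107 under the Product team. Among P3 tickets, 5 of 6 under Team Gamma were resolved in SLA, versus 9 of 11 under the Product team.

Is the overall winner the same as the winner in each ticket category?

No

P0: Team Gamma 45/215 = 20.9%, the Product team 49/347 = 14.1% → Team Gamma
P1: Team Gamma 15/49 = 30.6%, the Product team 30/72 = 41.7% → the Product team
P2: Team Gamma 29/84 = 34.5%, the Product team 50/107 = 46.7% → the Product team
P3: Team Gamma 5/6 = 83.3%, the Product team 9/11 = 81.8% → Team Gamma
Overall: Team Gamma 94/354 = 26.6%, the Product team 138/537 = 25.7% → Team Gamma
Neither sweeps: Team Gamma wins 2 of 4 groups, the Product team wins 2. Team Gamma wins overall but not every group — no Simpson reversal.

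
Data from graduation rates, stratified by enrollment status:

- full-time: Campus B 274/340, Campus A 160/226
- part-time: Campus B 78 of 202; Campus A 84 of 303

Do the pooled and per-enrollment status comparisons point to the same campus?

Yes

Full-time: Campus B 274/340 = 80.6%, Campus A 160/226 = 70.8% → Campus B
Part-time: Campus B 78/202 = 38.6%, Campus A 84/303 = 27.7% → Campus B
Overall: Campus B 352/542 = 64.9%, Campus A 244/529 = 46.1% → Campus B
Campus B wins overall and in every enrollment group — no reversal.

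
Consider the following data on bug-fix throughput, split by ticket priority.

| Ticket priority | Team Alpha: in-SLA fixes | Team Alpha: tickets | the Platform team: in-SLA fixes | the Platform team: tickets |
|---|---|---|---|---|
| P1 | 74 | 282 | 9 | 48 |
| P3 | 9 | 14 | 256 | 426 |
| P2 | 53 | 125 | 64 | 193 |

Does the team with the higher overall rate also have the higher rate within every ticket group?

No

P1: Team Alpha 74/282 = 26.2%, the Platform team 9/48 = 18.8% → Team Alpha
P3: Team Alpha 9/14 = 64.3%, the Platform team 256/426 = 60.1% → Team Alpha
P2: Team Alpha 53/125 = 42.4%, the Platform team 64/193 = 33.2% → Team Alpha
Overall: Team Alpha 136/421 = 32.3%, the Platform team 329/667 = 49.3% → the Platform team
Team Alpha wins each ticket group but the Platform team wins overall — the comparison reverses. Team Alpha's tickets skew toward P1, which has a lower base rate.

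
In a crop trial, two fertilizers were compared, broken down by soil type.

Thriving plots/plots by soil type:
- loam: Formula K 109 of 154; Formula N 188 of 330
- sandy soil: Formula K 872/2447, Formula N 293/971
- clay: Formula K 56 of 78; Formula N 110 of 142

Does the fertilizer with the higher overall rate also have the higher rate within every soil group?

Loam: Formula K 109/154 = 70.8%, Formula N 188/330 = 57.0% → Formula K
Sandy soil: Formula K 872/2447 = 35.6%, Formula N 293/971 = 30.2% → Formula K
Clay: Formula K 56/78 = 71.8%, Formula N 110/142 = 77.5% → Formula N
Overall: Formula K 1037/2679 = 38.7%, Formula N 591/1443 = 41.0% → Formula N
Neither sweeps: Formula K wins 2 of 3 groups, Formula N wins 1. Formula N wins overall but not every group — no Simpson reversal.

No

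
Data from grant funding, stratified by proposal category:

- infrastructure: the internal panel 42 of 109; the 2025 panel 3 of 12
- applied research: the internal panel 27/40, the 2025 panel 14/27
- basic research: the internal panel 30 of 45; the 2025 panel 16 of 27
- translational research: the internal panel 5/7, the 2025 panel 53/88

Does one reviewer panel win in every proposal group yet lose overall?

Yes

Infrastructure: the internal panel 42/109 = 38.5%, the 2025 panel 3/12 = 25.0% → the internal panel
Applied research: the internal panel 27/40 = 67.5%, the 2025 panel 14/27 = 51.9% → the internal panel
Basic research: the internal panel 30/45 = 66.7%, the 2025 panel 16/27 = 59.3% → the internal panel
Translational research: the internal panel 5/7 = 71.4%, the 2025 panel 53/88 = 60.2% → the internal panel
Overall: the internal panel 104/201 = 51.7%, the 2025 panel 86/154 = 55.8% → the 2025 panel
The internal panel wins each proposal group but the 2025 panel wins overall — the comparison reverses. The internal panel's proposals skew toward infrastructure, which has a lower base rate.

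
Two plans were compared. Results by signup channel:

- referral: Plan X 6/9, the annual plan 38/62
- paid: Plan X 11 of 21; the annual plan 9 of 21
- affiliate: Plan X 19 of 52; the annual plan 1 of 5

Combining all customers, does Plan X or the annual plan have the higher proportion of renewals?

Referral: Plan X 6/9 = 66.7%, the annual plan 38/62 = 61.3% → Plan X
Paid: Plan X 11/21 = 52.4%, the annual plan 9/21 = 42.9% → Plan X
Affiliate: Plan X 19/52 = 36.5%, the annual plan 1/5 = 20.0% → Plan X
Overall: Plan X 36/82 = 43.9%, the annual plan 48/88 = 54.5% → the annual plan
(Plan X wins every signup group but the annual plan wins overall — Plan X's customers skew toward the low-rate affiliate group.)

the annual plan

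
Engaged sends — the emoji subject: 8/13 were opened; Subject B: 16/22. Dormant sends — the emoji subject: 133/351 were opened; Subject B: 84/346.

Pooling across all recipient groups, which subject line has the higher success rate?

Engaged: the emoji subject 8/13 = 61.5%, Subject B 16/22 = 72.7% → Subject B
Dormant: the emoji subject 133/351 = 37.9%, Subject B 84/346 = 24.3% → the emoji subject
Overall: the emoji subject 141/364 = 38.7%, Subject B 100/368 = 27.2% → the emoji subject
(Neither sweeps every recipient group, but the emoji subject has the higher pooled rate.)

the emoji subject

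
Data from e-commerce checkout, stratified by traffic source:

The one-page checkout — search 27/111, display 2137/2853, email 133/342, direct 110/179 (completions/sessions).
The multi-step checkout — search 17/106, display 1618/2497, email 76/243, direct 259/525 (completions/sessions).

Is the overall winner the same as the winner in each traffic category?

Yes

Search: the one-page checkout 27/111 = 24.3%, the multi-step checkout 17/106 = 16.0% → the one-page checkout
Display: the one-page checkout 2137/2853 = 74.9%, the multi-step checkout 1618/2497 = 64.8% → the one-page checkout
Email: the one-page checkout 133/342 = 38.9%, the multi-step checkout 76/243 = 31.3% → the one-page checkout
Direct: the one-page checkout 110/179 = 61.5%, the multi-step checkout 259/525 = 49.3% → the one-page checkout
Overall: the one-page checkout 2407/3485 = 69.1%, the multi-step checkout 1970/3371 = 58.4% → the one-page checkout
The one-page checkout wins overall and in every traffic group — no reversal.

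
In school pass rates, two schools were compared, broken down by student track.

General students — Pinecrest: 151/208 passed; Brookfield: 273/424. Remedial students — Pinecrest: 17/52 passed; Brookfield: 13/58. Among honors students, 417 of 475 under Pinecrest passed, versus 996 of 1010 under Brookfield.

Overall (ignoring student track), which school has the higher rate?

Brookfield

General: Pinecrest 151/208 = 72.6%, Brookfield 273/424 = 64.4% → Pinecrest
Remedial: Pinecrest 17/52 = 32.7%, Brookfield 13/58 = 22.4% → Pinecrest
Honors: Pinecrest 417/475 = 87.8%, Brookfield 996/1010 = 98.6% → Brookfield
Overall: Pinecrest 585/735 = 79.6%, Brookfield 1282/1492 = 85.9% → Brookfield
(Neither sweeps every student group, but Brookfield has the higher pooled rate.)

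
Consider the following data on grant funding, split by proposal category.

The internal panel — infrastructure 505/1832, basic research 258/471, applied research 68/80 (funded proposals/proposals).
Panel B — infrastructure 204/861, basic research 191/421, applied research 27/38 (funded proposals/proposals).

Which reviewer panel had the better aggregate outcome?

the internal panel

Infrastructure: the internal panel 505/1832 = 27.6%, Panel B 204/861 = 23.7% → the internal panel
Basic research: the internal panel 258/471 = 54.8%, Panel B 191/421 = 45.4% → the internal panel
Applied research: the internal panel 68/80 = 85.0%, Panel B 27/38 = 71.1% → the internal panel
Overall: the internal panel 831/2383 = 34.9%, Panel B 422/1320 = 32.0% → the internal panel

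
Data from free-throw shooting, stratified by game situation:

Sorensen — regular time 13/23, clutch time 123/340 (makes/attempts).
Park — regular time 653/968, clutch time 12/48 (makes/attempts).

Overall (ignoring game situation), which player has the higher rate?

Park

Regular time: Sorensen 13/23 = 56.5%, Park 653/968 = 67.5% → Park
Clutch time: Sorensen 123/340 = 36.2%, Park 12/48 = 25.0% → Sorensen
Overall: Sorensen 136/363 = 37.5%, Park 665/1016 = 65.5% → Park
(Neither sweeps every game group, but Park has the higher pooled rate.)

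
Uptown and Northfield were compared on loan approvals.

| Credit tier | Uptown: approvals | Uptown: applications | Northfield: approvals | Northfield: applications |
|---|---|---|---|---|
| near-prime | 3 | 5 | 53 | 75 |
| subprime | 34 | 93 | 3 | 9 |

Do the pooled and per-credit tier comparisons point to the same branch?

Near-prime: Uptown 3/5 = 60.0%, Northfield 53/75 = 70.7% → Northfield
Subprime: Uptown 34/93 = 36.6%, Northfield 3/9 = 33.3% → Uptown
Overall: Uptown 37/98 = 37.8%, Northfield 56/84 = 66.7% → Northfield
Neither sweeps: Uptown wins 1 of 2 groups, Northfield wins 1. Northfield wins overall but not every group — no Simpson reversal.

No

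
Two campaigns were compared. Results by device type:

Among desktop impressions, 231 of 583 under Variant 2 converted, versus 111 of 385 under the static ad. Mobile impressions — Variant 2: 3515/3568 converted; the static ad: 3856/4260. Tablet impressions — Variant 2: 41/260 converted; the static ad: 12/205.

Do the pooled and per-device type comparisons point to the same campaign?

Desktop: Variant 2 231/583 = 39.6%, the static ad 111/385 = 28.8% → Variant 2
Mobile: Variant 2 3515/3568 = 98.5%, the static ad 3856/4260 = 90.5% → Variant 2
Tablet: Variant 2 41/260 = 15.8%, the static ad 12/205 = 5.9% → Variant 2
Overall: Variant 2 3787/4411 = 85.9%, the static ad 3979/4850 = 82.0% → Variant 2
Variant 2 wins overall and in every device group — no reversal.

Yes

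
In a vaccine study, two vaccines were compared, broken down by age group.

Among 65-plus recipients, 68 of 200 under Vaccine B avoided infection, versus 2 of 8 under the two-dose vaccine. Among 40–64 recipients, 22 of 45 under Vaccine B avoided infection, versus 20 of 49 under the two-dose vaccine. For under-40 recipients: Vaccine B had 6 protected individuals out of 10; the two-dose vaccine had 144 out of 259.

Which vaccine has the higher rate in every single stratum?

Vaccine B

65-plus: Vaccine B 68/200 = 34.0%, the two-dose vaccine 2/8 = 25.0% → Vaccine B
40–64: Vaccine B 22/45 = 48.9%, the two-dose vaccine 20/49 = 40.8% → Vaccine B
Under-40: Vaccine B 6/10 = 60.0%, the two-dose vaccine 144/259 = 55.6% → Vaccine B
Vaccine B has the higher rate in all 3 groups.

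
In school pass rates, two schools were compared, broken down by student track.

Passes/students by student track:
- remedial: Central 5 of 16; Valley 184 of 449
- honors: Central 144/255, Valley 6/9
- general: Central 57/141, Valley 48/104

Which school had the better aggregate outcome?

Remedial: Central 5/16 = 31.2%, Valley 184/449 = 41.0% → Valley
Honors: Central 144/255 = 56.5%, Valley 6/9 = 66.7% → Valley
General: Central 57/141 = 40.4%, Valley 48/104 = 46.2% → Valley
Overall: Central 206/412 = 50.0%, Valley 238/562 = 42.3% → Central
(Valley wins every student group but Central wins overall — Valley's students skew toward the low-rate remedial group.)

Central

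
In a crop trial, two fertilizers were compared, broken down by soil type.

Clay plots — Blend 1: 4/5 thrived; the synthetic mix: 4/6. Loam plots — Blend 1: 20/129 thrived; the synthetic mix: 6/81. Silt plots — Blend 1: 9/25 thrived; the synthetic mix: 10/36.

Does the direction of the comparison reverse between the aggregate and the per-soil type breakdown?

No

Clay: Blend 1 4/5 = 80.0%, the synthetic mix 4/6 = 66.7% → Blend 1
Loam: Blend 1 20/129 = 15.5%, the synthetic mix 6/81 = 7.4% → Blend 1
Silt: Blend 1 9/25 = 36.0%, the synthetic mix 10/36 = 27.8% → Blend 1
Overall: Blend 1 33/159 = 20.8%, the synthetic mix 20/123 = 16.3% → Blend 1
Blend 1 wins overall and in every soil group — no reversal.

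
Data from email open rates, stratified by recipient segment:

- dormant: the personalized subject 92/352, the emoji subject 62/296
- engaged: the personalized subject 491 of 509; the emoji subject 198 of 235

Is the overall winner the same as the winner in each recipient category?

Dormant: the personalized subject 92/352 = 26.1%, the emoji subject 62/296 = 20.9% → the personalized subject
Engaged: the personalized subject 491/509 = 96.5%, the emoji subject 198/235 = 84.3% → the personalized subject
Overall: the personalized subject 583/861 = 67.7%, the emoji subject 260/531 = 49.0% → the personalized subject
The personalized subject wins overall and in every recipient group — no reversal.

Yes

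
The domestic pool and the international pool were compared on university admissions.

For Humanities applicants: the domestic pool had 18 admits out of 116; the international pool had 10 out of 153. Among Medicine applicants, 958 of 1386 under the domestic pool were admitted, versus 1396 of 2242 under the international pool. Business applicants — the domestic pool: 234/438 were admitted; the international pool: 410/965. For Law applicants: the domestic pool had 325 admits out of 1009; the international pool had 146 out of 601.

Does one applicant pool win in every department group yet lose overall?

No

Humanities: the domestic pool 18/116 = 15.5%, the international pool 10/153 = 6.5% → the domestic pool
Medicine: the domestic pool 958/1386 = 69.1%, the international pool 1396/2242 = 62.3% → the domestic pool
Business: the domestic pool 234/438 = 53.4%, the international pool 410/965 = 42.5% → the domestic pool
Law: the domestic pool 325/1009 = 32.2%, the international pool 146/601 = 24.3% → the domestic pool
Overall: the domestic pool 1535/2949 = 52.1%, the international pool 1962/3961 = 49.5% → the domestic pool
The domestic pool wins overall and in every department group — no reversal.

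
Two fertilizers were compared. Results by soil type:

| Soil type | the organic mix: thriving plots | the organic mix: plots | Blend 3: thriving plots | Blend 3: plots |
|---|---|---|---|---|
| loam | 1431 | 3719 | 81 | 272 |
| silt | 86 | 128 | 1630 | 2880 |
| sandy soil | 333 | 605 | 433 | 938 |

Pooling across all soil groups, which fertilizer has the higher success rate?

Loam: the organic mix 1431/3719 = 38.5%, Blend 3 81/272 = 29.8% → the organic mix
Silt: the organic mix 86/128 = 67.2%, Blend 3 1630/2880 = 56.6% → the organic mix
Sandy soil: the organic mix 333/605 = 55.0%, Blend 3 433/938 = 46.2% → the organic mix
Overall: the organic mix 1850/4452 = 41.6%, Blend 3 2144/4090 = 52.4% → Blend 3
(The organic mix wins every soil group but Blend 3 wins overall — the organic mix's plots skew toward the low-rate loam group.)

Blend 3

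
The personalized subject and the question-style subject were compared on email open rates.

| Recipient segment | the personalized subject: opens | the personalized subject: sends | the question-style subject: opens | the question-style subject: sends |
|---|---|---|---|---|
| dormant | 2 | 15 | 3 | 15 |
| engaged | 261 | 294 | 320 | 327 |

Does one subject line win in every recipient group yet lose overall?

Dormant: the personalized subject 2/15 = 13.3%, the question-style subject 3/15 = 20.0% → the question-style subject
Engaged: the personalized subject 261/294 = 88.8%, the question-style subject 320/327 = 97.9% → the question-style subject
Overall: the personalized subject 263/309 = 85.1%, the question-style subject 323/342 = 94.4% → the question-style subject
The question-style subject wins overall and in every recipient group — no reversal.

No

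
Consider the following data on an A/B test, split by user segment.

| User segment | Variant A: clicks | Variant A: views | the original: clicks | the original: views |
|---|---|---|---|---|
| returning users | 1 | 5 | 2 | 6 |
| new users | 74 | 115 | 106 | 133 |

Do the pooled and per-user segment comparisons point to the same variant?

Yes

Returning users: Variant A 1/5 = 20.0%, the original 2/6 = 33.3% → the original
New users: Variant A 74/115 = 64.3%, the original 106/133 = 79.7% → the original
Overall: Variant A 75/120 = 62.5%, the original 108/139 = 77.7% → the original
The original wins overall and in every user group — no reversal.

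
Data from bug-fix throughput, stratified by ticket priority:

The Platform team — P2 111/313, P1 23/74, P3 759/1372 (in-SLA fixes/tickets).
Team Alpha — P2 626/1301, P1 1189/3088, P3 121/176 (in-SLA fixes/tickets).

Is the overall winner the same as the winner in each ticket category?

No

P2: the Platform team 111/313 = 35.5%, Team Alpha 626/1301 = 48.1% → Team Alpha
P1: the Platform team 23/74 = 31.1%, Team Alpha 1189/3088 = 38.5% → Team Alpha
P3: the Platform team 759/1372 = 55.3%, Team Alpha 121/176 = 68.8% → Team Alpha
Overall: the Platform team 893/1759 = 50.8%, Team Alpha 1936/4565 = 42.4% → the Platform team
Team Alpha wins each ticket group but the Platform team wins overall — the comparison reverses. Team Alpha's tickets skew toward P1, which has a lower base rate.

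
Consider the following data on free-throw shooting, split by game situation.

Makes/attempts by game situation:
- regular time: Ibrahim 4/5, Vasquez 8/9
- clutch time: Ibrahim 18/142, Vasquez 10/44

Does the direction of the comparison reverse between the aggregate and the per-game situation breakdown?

No

Regular time: Ibrahim 4/5 = 80.0%, Vasquez 8/9 = 88.9% → Vasquez
Clutch time: Ibrahim 18/142 = 12.7%, Vasquez 10/44 = 22.7% → Vasquez
Overall: Ibrahim 22/147 = 15.0%, Vasquez 18/53 = 34.0% → Vasquez
Vasquez wins overall and in every game group — no reversal.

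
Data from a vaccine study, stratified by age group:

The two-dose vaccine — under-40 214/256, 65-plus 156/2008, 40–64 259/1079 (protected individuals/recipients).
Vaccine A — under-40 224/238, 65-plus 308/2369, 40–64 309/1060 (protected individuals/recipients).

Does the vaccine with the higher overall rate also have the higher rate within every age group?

Yes

Under-40: the two-dose vaccine 214/256 = 83.6%, Vaccine A 224/238 = 94.1% → Vaccine A
65-plus: the two-dose vaccine 156/2008 = 7.8%, Vaccine A 308/2369 = 13.0% → Vaccine A
40–64: the two-dose vaccine 259/1079 = 24.0%, Vaccine A 309/1060 = 29.2% → Vaccine A
Overall: the two-dose vaccine 629/3343 = 18.8%, Vaccine A 841/3667 = 22.9% → Vaccine A
Vaccine A wins overall and in every age group — no reversal.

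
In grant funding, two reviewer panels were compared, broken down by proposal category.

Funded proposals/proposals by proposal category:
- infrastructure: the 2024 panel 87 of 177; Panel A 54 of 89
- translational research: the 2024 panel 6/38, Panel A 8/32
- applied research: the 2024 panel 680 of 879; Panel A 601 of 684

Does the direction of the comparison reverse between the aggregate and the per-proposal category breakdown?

No

Infrastructure: the 2024 panel 87/177 = 49.2%, Panel A 54/89 = 60.7% → Panel A
Translational research: the 2024 panel 6/38 = 15.8%, Panel A 8/32 = 25.0% → Panel A
Applied research: the 2024 panel 680/879 = 77.4%, Panel A 601/684 = 87.9% → Panel A
Overall: the 2024 panel 773/1094 = 70.7%, Panel A 663/805 = 82.4% → Panel A
Panel A wins overall and in every proposal group — no reversal.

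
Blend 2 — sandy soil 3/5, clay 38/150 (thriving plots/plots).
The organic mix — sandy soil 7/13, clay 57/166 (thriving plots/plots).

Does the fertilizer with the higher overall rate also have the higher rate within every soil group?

Sandy soil: Blend 2 3/5 = 60.0%, the organic mix 7/13 = 53.8% → Blend 2
Clay: Blend 2 38/150 = 25.3%, the organic mix 57/166 = 34.3% → the organic mix
Overall: Blend 2 41/155 = 26.5%, the organic mix 64/179 = 35.8% → the organic mix
Neither sweeps: Blend 2 wins 1 of 2 groups, the organic mix wins 1. The organic mix wins overall but not every group — no Simpson reversal.

No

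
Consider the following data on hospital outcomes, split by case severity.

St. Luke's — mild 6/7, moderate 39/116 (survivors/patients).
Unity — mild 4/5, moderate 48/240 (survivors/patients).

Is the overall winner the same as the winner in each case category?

Mild: St. Luke's 6/7 = 85.7%, Unity 4/5 = 80.0% → St. Luke's
Moderate: St. Luke's 39/116 = 33.6%, Unity 48/240 = 20.0% → St. Luke's
Overall: St. Luke's 45/123 = 36.6%, Unity 52/245 = 21.2% → St. Luke's
St. Luke's wins overall and in every case group — no reversal.

Yes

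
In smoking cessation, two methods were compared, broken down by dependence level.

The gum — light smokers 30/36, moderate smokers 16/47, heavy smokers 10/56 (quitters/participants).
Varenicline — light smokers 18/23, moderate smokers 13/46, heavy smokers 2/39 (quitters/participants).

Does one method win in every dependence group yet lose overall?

No

Light smokers: the gum 30/36 = 83.3%, varenicline 18/23 = 78.3% → the gum
Moderate smokers: the gum 16/47 = 34.0%, varenicline 13/46 = 28.3% → the gum
Heavy smokers: the gum 10/56 = 17.9%, varenicline 2/39 = 5.1% → the gum
Overall: the gum 56/139 = 40.3%, varenicline 33/108 = 30.6% → the gum
The gum wins overall and in every dependence group — no reversal.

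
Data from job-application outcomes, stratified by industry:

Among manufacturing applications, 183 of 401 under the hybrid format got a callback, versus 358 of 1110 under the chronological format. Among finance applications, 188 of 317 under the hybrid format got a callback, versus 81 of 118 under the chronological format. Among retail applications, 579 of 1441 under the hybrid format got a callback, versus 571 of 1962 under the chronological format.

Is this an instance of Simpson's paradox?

Manufacturing: the hybrid format 183/401 = 45.6%, the chronological format 358/1110 = 32.3% → the hybrid format
Finance: the hybrid format 188/317 = 59.3%, the chronological format 81/118 = 68.6% → the chronological format
Retail: the hybrid format 579/1441 = 40.2%, the chronological format 571/1962 = 29.1% → the hybrid format
Overall: the hybrid format 950/2159 = 44.0%, the chronological format 1010/3190 = 31.7% → the hybrid format
Neither sweeps: the hybrid format wins 2 of 3 groups, the chronological format wins 1. The hybrid format wins overall but not every group — no Simpson reversal.

No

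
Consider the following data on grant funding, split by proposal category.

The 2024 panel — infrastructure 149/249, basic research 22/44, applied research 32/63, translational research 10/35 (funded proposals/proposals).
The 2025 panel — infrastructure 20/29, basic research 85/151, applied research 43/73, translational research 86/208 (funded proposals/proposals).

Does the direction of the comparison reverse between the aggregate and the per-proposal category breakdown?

Yes

Infrastructure: the 2024 panel 149/249 = 59.8%, the 2025 panel 20/29 = 69.0% → the 2025 panel
Basic research: the 2024 panel 22/44 = 50.0%, the 2025 panel 85/151 = 56.3% → the 2025 panel
Applied research: the 2024 panel 32/63 = 50.8%, the 2025 panel 43/73 = 58.9% → the 2025 panel
Translational research: the 2024 panel 10/35 = 28.6%, the 2025 panel 86/208 = 41.3% → the 2025 panel
Overall: the 2024 panel 213/391 = 54.5%, the 2025 panel 234/461 = 50.8% → the 2024 panel
The 2025 panel wins each proposal group but the 2024 panel wins overall — the comparison reverses. The 2025 panel's proposals skew toward translational research, which has a lower base rate.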